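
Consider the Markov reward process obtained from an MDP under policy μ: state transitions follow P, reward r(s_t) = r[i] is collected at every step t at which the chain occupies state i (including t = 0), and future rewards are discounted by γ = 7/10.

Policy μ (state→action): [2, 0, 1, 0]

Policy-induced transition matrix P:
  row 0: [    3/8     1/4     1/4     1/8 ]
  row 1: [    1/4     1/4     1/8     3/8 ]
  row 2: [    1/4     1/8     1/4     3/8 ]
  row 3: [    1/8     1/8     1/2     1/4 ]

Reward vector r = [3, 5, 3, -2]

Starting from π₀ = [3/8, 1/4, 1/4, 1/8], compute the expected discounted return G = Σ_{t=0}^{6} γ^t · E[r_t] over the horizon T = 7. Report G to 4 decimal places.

t=0: π = [0.3750, 0.2500, 0.2500, 0.1250], E[r] = 2.8750, γ^t·E[r] = 2.875000, running G = 2.875000
t=1: π = [0.2813, 0.2031, 0.2500, 0.2656], E[r] = 2.0781, γ^t·E[r] = 1.454688, running G = 4.329688
t=2: π = [0.2520, 0.1855, 0.2910, 0.2715], E[r] = 2.0137, γ^t·E[r] = 0.986699, running G = 5.316387
t=3: π = [0.2476, 0.1797, 0.2947, 0.2781], E[r] = 1.9690, γ^t·E[r] = 0.675365, running G = 5.991752
t=4: π = [0.2462, 0.1784, 0.2971, 0.2784], E[r] = 1.9651, γ^t·E[r] = 0.471810, running G = 6.463562
t=5: π = [0.2460, 0.1781, 0.2973, 0.2787], E[r] = 1.9628, γ^t·E[r] = 0.329896, running G = 6.793458
t=6: π = [0.2459, 0.1780, 0.2974, 0.2787], E[r] = 1.9626, γ^t·E[r] = 0.230904, running G = 7.024362

G = 7.0244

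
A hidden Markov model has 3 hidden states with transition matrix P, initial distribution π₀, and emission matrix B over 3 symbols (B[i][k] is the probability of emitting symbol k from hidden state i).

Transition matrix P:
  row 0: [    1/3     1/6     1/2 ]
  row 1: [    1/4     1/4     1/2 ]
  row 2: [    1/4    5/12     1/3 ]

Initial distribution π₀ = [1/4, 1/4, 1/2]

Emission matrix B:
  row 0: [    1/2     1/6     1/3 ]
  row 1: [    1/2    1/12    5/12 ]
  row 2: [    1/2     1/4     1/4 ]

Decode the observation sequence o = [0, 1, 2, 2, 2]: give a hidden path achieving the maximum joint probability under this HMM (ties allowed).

t=0: δ = [1.250e-01, 1.250e-01, 2.500e-01]  (obs o_0=0)
t=1: δ = [1.042e-02, 8.681e-03, 2.083e-02]  ψ = [2, 2, 2]  (obs o_1=1)
t=2: δ = [1.736e-03, 3.617e-03, 1.736e-03]  ψ = [2, 2, 2]  (obs o_2=2)
t=3: δ = [3.014e-04, 3.768e-04, 4.521e-04]  ψ = [1, 1, 1]  (obs o_3=2)
t=4: δ = [3.768e-05, 7.849e-05, 4.710e-05]  ψ = [2, 2, 1]  (obs o_4=2)
backtrack: best end state = 1; path = [2, 2, 1, 2, 1]

path = [2, 2, 1, 2, 1]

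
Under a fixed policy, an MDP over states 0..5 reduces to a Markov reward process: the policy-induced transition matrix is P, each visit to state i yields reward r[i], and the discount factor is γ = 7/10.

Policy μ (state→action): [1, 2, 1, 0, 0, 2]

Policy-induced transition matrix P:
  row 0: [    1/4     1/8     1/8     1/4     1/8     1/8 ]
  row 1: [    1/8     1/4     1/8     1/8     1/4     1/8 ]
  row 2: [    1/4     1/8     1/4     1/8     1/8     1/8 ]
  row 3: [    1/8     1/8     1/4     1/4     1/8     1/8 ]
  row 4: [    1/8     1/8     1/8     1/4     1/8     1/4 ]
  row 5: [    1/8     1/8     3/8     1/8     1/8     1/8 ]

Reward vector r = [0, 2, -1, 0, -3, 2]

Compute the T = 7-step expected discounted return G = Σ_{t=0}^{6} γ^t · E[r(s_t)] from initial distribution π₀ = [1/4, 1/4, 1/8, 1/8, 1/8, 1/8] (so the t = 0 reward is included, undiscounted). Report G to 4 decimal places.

G = 0.1168

t=0: π = [0.2500, 0.2500, 0.1250, 0.1250, 0.1250, 0.1250], E[r] = 0.2500, γ^t·E[r] = 0.250000, running G = 0.250000
t=1: π = [0.1719, 0.1563, 0.1875, 0.1875, 0.1563, 0.1406], E[r] = -0.0625, γ^t·E[r] = -0.043750, running G = 0.206250
t=2: π = [0.1699, 0.1445, 0.2070, 0.1895, 0.1445, 0.1445], E[r] = -0.0625, γ^t·E[r] = -0.030625, running G = 0.175625
t=3: π = [0.1721, 0.1431, 0.2107, 0.1880, 0.1431, 0.1431], E[r] = -0.0676, γ^t·E[r] = -0.023196, running G = 0.152429
t=4: π = [0.1729, 0.1429, 0.2106, 0.1879, 0.1429, 0.1429], E[r] = -0.0677, γ^t·E[r] = -0.016259, running G = 0.136170
t=5: π = [0.1729, 0.1429, 0.2105, 0.1880, 0.1429, 0.1429], E[r] = -0.0677, γ^t·E[r] = -0.011374, running G = 0.124796
t=6: π = [0.1729, 0.1429, 0.2105, 0.1880, 0.1429, 0.1429], E[r] = -0.0677, γ^t·E[r] = -0.007961, running G = 0.116835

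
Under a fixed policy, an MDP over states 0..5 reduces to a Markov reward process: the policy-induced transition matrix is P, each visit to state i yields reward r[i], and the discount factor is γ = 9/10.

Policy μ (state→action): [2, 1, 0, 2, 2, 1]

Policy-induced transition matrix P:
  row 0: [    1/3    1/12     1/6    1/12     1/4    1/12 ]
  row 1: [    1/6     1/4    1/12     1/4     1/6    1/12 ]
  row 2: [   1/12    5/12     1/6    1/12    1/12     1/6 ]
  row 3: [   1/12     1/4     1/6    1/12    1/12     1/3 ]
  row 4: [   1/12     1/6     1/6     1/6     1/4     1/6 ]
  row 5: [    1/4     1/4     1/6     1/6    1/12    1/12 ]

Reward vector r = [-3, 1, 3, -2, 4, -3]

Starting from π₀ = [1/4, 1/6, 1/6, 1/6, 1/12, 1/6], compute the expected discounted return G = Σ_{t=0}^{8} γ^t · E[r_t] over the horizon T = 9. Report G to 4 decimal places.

t=0: π = [0.2500, 0.1667, 0.1667, 0.1667, 0.0833, 0.1667], E[r] = -0.5833, γ^t·E[r] = -0.583333, running G = -0.583333
t=1: π = [0.1875, 0.2292, 0.1528, 0.1319, 0.1528, 0.1458], E[r] = 0.0347, γ^t·E[r] = 0.031250, running G = -0.552083
t=2: π = [0.1736, 0.2315, 0.1476, 0.1464, 0.1591, 0.1418], E[r] = 0.0718, γ^t·E[r] = 0.058125, running G = -0.493958
t=3: π = [0.1697, 0.2324, 0.1474, 0.1470, 0.1581, 0.1455], E[r] = 0.0674, γ^t·E[r] = 0.049148, running G = -0.444810
t=4: π = [0.1694, 0.2331, 0.1473, 0.1474, 0.1573, 0.1455], E[r] = 0.0649, γ^t·E[r] = 0.042567, running G = -0.402243
t=5: π = [0.1694, 0.2332, 0.1472, 0.1474, 0.1572, 0.1456], E[r] = 0.0642, γ^t·E[r] = 0.037890, running G = -0.364352
t=6: π = [0.1694, 0.2332, 0.1472, 0.1474, 0.1572, 0.1456], E[r] = 0.0640, γ^t·E[r] = 0.034036, running G = -0.330316
t=7: π = [0.1694, 0.2332, 0.1472, 0.1474, 0.1572, 0.1456], E[r] = 0.0640, γ^t·E[r] = 0.030627, running G = -0.299689
t=8: π = [0.1694, 0.2332, 0.1472, 0.1474, 0.1572, 0.1456], E[r] = 0.0640, γ^t·E[r] = 0.027565, running G = -0.272125

G = -0.2721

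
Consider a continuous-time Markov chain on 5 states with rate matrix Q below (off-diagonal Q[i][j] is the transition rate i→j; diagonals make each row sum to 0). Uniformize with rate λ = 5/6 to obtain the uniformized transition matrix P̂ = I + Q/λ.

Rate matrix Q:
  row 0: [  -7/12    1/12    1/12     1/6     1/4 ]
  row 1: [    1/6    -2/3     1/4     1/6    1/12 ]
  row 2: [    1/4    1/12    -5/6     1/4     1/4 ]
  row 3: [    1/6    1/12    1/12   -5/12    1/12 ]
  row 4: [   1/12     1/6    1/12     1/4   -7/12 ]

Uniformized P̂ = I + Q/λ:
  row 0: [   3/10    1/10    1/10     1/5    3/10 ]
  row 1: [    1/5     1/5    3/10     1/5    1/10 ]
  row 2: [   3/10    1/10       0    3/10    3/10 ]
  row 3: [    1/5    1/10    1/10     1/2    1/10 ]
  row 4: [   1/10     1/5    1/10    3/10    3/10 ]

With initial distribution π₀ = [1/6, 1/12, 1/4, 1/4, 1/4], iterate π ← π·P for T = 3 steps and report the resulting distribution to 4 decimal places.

t=0: π = [0.1667, 0.0833, 0.2500, 0.2500, 0.2500]
t=1: π = [0.2167, 0.1333, 0.0917, 0.3250, 0.2333]
t=2: π = [0.2075, 0.1367, 0.1175, 0.3300, 0.2083]
t=3: π = [0.2117, 0.1345, 0.1156, 0.3316, 0.2067]

π = [0.2117, 0.1345, 0.1156, 0.3316, 0.2067]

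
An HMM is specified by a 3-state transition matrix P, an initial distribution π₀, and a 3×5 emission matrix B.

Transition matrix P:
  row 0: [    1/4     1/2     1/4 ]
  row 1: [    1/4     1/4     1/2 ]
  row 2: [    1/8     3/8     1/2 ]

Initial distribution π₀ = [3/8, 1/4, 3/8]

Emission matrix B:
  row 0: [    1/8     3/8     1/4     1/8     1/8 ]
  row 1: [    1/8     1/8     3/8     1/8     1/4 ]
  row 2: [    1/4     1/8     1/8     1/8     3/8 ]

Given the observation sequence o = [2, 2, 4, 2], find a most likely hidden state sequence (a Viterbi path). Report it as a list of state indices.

t=0: δ = [9.375e-02, 9.375e-02, 4.688e-02]  (obs o_0=2)
t=1: δ = [5.859e-03, 1.758e-02, 5.859e-03]  ψ = [0, 0, 1]  (obs o_1=2)
t=2: δ = [5.493e-04, 1.099e-03, 3.296e-03]  ψ = [1, 1, 1]  (obs o_2=4)
t=3: δ = [1.030e-04, 4.635e-04, 2.060e-04]  ψ = [2, 2, 2]  (obs o_3=2)
backtrack: best end state = 1; path = [0, 1, 2, 1]

path = [0, 1, 2, 1]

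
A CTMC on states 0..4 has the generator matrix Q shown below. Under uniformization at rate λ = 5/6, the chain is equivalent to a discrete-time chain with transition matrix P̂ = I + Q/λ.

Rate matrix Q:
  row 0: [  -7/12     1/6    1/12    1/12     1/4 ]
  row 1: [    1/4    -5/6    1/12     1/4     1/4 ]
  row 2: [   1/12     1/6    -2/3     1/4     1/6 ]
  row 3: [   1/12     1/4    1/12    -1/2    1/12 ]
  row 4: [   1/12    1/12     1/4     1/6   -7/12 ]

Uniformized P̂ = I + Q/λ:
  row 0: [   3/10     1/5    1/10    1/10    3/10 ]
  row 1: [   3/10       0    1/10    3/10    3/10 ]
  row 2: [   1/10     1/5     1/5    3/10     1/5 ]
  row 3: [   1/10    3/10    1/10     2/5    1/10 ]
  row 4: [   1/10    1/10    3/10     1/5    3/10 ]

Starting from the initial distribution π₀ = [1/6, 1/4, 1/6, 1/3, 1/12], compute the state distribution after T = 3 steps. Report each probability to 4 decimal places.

t=0: π = [0.1667, 0.2500, 0.1667, 0.3333, 0.0833]
t=1: π = [0.1833, 0.1750, 0.1333, 0.2917, 0.2167]
t=2: π = [0.1717, 0.1725, 0.1567, 0.2708, 0.2283]
t=3: π = [0.1688, 0.1698, 0.1613, 0.2699, 0.2302]

π = [0.1688, 0.1698, 0.1613, 0.2699, 0.2302]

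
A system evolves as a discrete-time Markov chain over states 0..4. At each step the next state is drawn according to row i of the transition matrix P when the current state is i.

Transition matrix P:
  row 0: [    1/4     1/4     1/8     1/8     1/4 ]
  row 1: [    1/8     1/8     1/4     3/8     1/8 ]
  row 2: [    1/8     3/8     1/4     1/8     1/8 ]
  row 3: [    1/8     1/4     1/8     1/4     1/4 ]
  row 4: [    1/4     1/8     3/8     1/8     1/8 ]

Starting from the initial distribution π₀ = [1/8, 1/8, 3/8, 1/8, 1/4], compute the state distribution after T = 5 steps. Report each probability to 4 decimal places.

π = [0.1674, 0.2281, 0.2245, 0.2080, 0.1719]

t=0: π = [0.1250, 0.1250, 0.3750, 0.1250, 0.2500]
t=1: π = [0.1719, 0.2500, 0.2500, 0.1719, 0.1563]
t=2: π = [0.1660, 0.2305, 0.2266, 0.2090, 0.1680]
t=3: π = [0.1667, 0.2285, 0.2241, 0.2087, 0.1719]
t=4: π = [0.1673, 0.2280, 0.2245, 0.2082, 0.1719]
t=5: π = [0.1674, 0.2281, 0.2245, 0.2080, 0.1719]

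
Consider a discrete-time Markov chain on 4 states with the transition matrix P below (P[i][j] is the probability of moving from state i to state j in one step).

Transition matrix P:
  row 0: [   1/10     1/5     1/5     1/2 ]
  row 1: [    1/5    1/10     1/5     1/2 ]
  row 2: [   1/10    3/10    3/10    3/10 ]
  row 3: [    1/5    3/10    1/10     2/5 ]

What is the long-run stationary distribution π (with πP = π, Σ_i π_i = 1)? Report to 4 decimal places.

Balance equations π_j = Σ_i π_i·P[i][j]:
  π_0 = 1/10·π_0 + 1/5·π_1 + 1/10·π_2 + 1/5·π_3
  π_1 = 1/5·π_0 + 1/10·π_1 + 3/10·π_2 + 3/10·π_3
  π_2 = 1/5·π_0 + 1/5·π_1 + 3/10·π_2 + 1/10·π_3
  normalize: π_0 + π_1 + π_2 + π_3 = 1
Solving the linear system gives exactly π = [177/1067, 252/1067, 17/97, 41/97].

π = [0.1659, 0.2362, 0.1753, 0.4227]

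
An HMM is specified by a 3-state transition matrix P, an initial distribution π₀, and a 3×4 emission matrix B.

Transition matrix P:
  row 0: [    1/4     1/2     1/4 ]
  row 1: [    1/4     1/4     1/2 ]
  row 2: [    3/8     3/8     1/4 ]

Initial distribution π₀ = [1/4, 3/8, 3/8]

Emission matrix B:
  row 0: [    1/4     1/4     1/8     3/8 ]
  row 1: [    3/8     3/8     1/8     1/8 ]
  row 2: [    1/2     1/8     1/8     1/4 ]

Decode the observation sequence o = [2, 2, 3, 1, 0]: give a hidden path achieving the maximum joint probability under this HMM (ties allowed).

t=0: δ = [3.125e-02, 4.688e-02, 4.688e-02]  (obs o_0=2)
t=1: δ = [2.197e-03, 2.197e-03, 2.930e-03]  ψ = [2, 2, 1]  (obs o_1=2)
t=2: δ = [4.120e-04, 1.373e-04, 2.747e-04]  ψ = [2, 0, 1]  (obs o_2=3)
t=3: δ = [2.575e-05, 7.725e-05, 1.287e-05]  ψ = [0, 0, 0]  (obs o_3=1)
t=4: δ = [4.828e-06, 7.242e-06, 1.931e-05]  ψ = [1, 1, 1]  (obs o_4=0)
backtrack: best end state = 2; path = [1, 2, 0, 1, 2]

path = [1, 2, 0, 1, 2]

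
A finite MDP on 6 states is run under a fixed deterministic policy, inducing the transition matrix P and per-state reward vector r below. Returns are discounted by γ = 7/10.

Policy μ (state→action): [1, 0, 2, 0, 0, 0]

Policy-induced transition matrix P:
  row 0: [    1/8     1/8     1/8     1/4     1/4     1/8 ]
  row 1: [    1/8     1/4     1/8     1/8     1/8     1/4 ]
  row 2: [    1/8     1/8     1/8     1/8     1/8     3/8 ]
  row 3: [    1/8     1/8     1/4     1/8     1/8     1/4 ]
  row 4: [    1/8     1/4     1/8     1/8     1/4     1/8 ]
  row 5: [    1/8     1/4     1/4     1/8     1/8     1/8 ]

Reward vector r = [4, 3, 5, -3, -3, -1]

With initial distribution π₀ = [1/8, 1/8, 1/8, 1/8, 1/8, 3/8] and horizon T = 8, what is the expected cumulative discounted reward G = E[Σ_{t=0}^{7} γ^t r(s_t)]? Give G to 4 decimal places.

G = 2.2210

t=0: π = [0.1250, 0.1250, 0.1250, 0.1250, 0.1250, 0.3750], E[r] = 0.3750, γ^t·E[r] = 0.375000, running G = 0.375000
t=1: π = [0.1250, 0.2031, 0.1875, 0.1406, 0.1563, 0.1875], E[r] = 0.9688, γ^t·E[r] = 0.678125, running G = 1.053125
t=2: π = [0.1250, 0.1934, 0.1660, 0.1406, 0.1602, 0.2148], E[r] = 0.7930, γ^t·E[r] = 0.388555, running G = 1.441680
t=3: π = [0.1250, 0.1960, 0.1694, 0.1406, 0.1606, 0.2083], E[r] = 0.8232, γ^t·E[r] = 0.282372, running G = 1.724052
t=4: π = [0.1250, 0.1956, 0.1686, 0.1406, 0.1607, 0.2094], E[r] = 0.8165, γ^t·E[r] = 0.196034, running G = 1.920086
t=5: π = [0.1250, 0.1957, 0.1688, 0.1406, 0.1607, 0.2092], E[r] = 0.8178, γ^t·E[r] = 0.137440, running G = 2.057526
t=6: π = [0.1250, 0.1957, 0.1687, 0.1406, 0.1607, 0.2092], E[r] = 0.8175, γ^t·E[r] = 0.096176, running G = 2.153702
t=7: π = [0.1250, 0.1957, 0.1687, 0.1406, 0.1607, 0.2092], E[r] = 0.8175, γ^t·E[r] = 0.067328, running G = 2.221030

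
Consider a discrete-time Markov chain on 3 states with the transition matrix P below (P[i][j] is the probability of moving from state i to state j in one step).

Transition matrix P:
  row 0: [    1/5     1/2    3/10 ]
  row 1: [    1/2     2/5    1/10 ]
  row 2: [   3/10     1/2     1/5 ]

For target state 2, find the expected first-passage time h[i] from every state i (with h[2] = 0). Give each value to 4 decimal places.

First-step conditioning: h[2] = 0; for i ≠ 2, h[i] = 1 + Σ_k P[i][k]·h[k].
  h[0] = 1 + 1/5·h[0] + 1/2·h[1]
  h[1] = 1 + 1/2·h[0] + 2/5·h[1]
Solving the 2×2 linear system over states ≠ 2 gives exactly h = [110/23, 130/23, 0] (h[2] = 0 is the target).

h = [4.7826, 5.6522, 0.0000]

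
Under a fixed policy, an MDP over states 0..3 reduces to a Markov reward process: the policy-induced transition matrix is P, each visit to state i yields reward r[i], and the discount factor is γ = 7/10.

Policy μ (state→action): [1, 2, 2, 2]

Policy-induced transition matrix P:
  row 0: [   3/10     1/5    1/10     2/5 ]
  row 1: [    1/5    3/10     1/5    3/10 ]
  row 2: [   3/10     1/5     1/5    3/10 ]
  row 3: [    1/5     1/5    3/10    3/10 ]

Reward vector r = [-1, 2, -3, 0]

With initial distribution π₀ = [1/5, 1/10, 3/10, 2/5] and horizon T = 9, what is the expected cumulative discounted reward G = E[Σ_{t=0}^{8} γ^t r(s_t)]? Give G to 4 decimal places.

t=0: π = [0.2000, 0.1000, 0.3000, 0.4000], E[r] = -0.9000, γ^t·E[r] = -0.900000, running G = -0.900000
t=1: π = [0.2500, 0.2100, 0.2200, 0.3200], E[r] = -0.4900, γ^t·E[r] = -0.343000, running G = -1.243000
t=2: π = [0.2470, 0.2210, 0.2070, 0.3250], E[r] = -0.4260, γ^t·E[r] = -0.208740, running G = -1.451740
t=3: π = [0.2454, 0.2221, 0.2078, 0.3247], E[r] = -0.4246, γ^t·E[r] = -0.145638, running G = -1.597378
t=4: π = [0.2453, 0.2222, 0.2079, 0.3245], E[r] = -0.4247, γ^t·E[r] = -0.101968, running G = -1.699346
t=5: π = [0.2453, 0.2222, 0.2079, 0.3245], E[r] = -0.4246, γ^t·E[r] = -0.071371, running G = -1.770717
t=6: π = [0.2453, 0.2222, 0.2079, 0.3245], E[r] = -0.4246, γ^t·E[r] = -0.049959, running G = -1.820675
t=7: π = [0.2453, 0.2222, 0.2079, 0.3245], E[r] = -0.4246, γ^t·E[r] = -0.034971, running G = -1.855647
t=8: π = [0.2453, 0.2222, 0.2079, 0.3245], E[r] = -0.4246, γ^t·E[r] = -0.024480, running G = -1.880126

G = -1.8801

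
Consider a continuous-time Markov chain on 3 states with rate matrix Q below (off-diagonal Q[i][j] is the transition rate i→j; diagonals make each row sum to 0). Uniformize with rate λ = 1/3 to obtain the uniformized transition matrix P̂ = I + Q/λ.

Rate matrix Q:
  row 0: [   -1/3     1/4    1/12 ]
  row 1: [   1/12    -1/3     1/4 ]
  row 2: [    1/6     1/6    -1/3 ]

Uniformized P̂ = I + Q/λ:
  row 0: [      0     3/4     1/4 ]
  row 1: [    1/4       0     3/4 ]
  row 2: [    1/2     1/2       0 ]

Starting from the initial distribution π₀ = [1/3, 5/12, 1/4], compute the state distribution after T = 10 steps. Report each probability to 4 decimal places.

t=0: π = [0.3333, 0.4167, 0.2500]
t=1: π = [0.2292, 0.3750, 0.3958]
t=2: π = [0.2917, 0.3698, 0.3385]
t=3: π = [0.2617, 0.3880, 0.3503]
t=4: π = [0.2721, 0.3714, 0.3564]
t=5: π = [0.2711, 0.3823, 0.3466]
t=6: π = [0.2689, 0.3766, 0.3545]
t=7: π = [0.2714, 0.3789, 0.3497]
t=8: π = [0.2696, 0.3784, 0.3520]
t=9: π = [0.2706, 0.3782, 0.3512]
t=10: π = [0.2701, 0.3786, 0.3513]

π = [0.2701, 0.3786, 0.3513]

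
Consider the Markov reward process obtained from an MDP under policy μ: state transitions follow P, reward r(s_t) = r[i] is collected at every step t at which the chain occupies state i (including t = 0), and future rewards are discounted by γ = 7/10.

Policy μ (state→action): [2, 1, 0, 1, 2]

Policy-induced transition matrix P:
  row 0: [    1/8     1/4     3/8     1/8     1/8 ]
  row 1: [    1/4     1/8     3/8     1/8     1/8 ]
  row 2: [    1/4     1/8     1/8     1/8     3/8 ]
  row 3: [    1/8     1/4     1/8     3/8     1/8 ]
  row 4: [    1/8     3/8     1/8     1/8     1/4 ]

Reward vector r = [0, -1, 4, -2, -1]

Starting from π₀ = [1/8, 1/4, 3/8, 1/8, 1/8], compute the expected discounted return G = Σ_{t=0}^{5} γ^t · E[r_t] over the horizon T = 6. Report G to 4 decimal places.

G = 1.1420

t=0: π = [0.1250, 0.2500, 0.3750, 0.1250, 0.1250], E[r] = 0.8750, γ^t·E[r] = 0.875000, running G = 0.875000
t=1: π = [0.2031, 0.1875, 0.2188, 0.1563, 0.2344], E[r] = 0.1406, γ^t·E[r] = 0.098438, running G = 0.973438
t=2: π = [0.1758, 0.2285, 0.2227, 0.1641, 0.2090], E[r] = 0.1250, γ^t·E[r] = 0.061250, running G = 1.034688
t=3: π = [0.1814, 0.2197, 0.2261, 0.1660, 0.2068], E[r] = 0.1458, γ^t·E[r] = 0.049993, running G = 1.084680
t=4: π = [0.1807, 0.2201, 0.2253, 0.1665, 0.2074], E[r] = 0.1406, γ^t·E[r] = 0.033764, running G = 1.118444
t=5: π = [0.1807, 0.2202, 0.2252, 0.1666, 0.2072], E[r] = 0.1401, γ^t·E[r] = 0.023548, running G = 1.141993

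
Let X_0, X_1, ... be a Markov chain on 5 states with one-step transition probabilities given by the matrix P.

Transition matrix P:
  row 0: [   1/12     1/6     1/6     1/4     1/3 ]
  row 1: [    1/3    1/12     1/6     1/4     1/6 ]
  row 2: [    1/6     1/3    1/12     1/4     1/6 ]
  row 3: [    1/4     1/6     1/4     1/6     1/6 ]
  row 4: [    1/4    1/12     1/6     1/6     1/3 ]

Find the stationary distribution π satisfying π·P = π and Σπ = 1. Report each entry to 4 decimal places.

Balance equations π_j = Σ_i π_i·P[i][j]:
  π_0 = 1/12·π_0 + 1/3·π_1 + 1/6·π_2 + 1/4·π_3 + 1/4·π_4
  π_1 = 1/6·π_0 + 1/12·π_1 + 1/3·π_2 + 1/6·π_3 + 1/12·π_4
  π_2 = 1/6·π_0 + 1/6·π_1 + 1/12·π_2 + 1/4·π_3 + 1/6·π_4
  π_3 = 1/4·π_0 + 1/4·π_1 + 1/4·π_2 + 1/6·π_3 + 1/6·π_4
  normalize: π_0 + π_1 + π_2 + π_3 + π_4 = 1
Solving the linear system gives exactly π = [2741/12829, 2070/12829, 2183/12829, 2721/12829, 3114/12829].

π = [0.2137, 0.1614, 0.1702, 0.2121, 0.2427]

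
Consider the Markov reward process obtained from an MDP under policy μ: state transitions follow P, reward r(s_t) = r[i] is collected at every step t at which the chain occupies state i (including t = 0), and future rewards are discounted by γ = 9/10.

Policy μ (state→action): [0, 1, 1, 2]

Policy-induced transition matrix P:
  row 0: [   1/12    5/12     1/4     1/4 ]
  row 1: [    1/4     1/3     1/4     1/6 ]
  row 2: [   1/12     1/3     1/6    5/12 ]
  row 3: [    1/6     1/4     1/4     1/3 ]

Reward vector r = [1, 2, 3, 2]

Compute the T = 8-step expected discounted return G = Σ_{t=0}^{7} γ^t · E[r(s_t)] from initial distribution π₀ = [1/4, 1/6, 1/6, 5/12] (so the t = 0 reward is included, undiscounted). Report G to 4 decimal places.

t=0: π = [0.2500, 0.1667, 0.1667, 0.4167], E[r] = 1.9167, γ^t·E[r] = 1.916667, running G = 1.916667
t=1: π = [0.1458, 0.3194, 0.2361, 0.2986], E[r] = 2.0903, γ^t·E[r] = 1.881250, running G = 3.797917
t=2: π = [0.1615, 0.3206, 0.2303, 0.2876], E[r] = 2.0689, γ^t·E[r] = 1.675781, running G = 5.473698
t=3: π = [0.1607, 0.3228, 0.2308, 0.2856], E[r] = 2.0701, γ^t·E[r] = 1.509082, running G = 6.982780
t=4: π = [0.1609, 0.3229, 0.2308, 0.2854], E[r] = 2.0698, γ^t·E[r] = 1.358013, running G = 8.340793
t=5: π = [0.1609, 0.3230, 0.2308, 0.2853], E[r] = 2.0698, γ^t·E[r] = 1.222217, running G = 9.563010
t=6: π = [0.1609, 0.3230, 0.2308, 0.2853], E[r] = 2.0698, γ^t·E[r] = 1.099993, running G = 10.663003
t=7: π = [0.1609, 0.3230, 0.2308, 0.2853], E[r] = 2.0698, γ^t·E[r] = 0.989994, running G = 11.652996

G = 11.6530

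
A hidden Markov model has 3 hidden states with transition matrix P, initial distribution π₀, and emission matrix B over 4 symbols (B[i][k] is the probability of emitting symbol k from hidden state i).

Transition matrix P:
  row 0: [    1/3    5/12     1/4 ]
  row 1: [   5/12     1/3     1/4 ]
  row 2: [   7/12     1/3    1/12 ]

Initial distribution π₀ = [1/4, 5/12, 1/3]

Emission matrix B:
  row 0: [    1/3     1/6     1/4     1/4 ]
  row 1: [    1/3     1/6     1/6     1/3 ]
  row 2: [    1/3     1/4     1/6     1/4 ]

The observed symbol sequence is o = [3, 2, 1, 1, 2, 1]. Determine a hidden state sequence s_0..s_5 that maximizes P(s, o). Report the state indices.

path = [1, 0, 1, 2, 0, 1]

t=0: δ = [6.250e-02, 1.389e-01, 8.333e-02]  (obs o_0=3)
t=1: δ = [1.447e-02, 7.716e-03, 5.787e-03]  ψ = [1, 1, 1]  (obs o_1=2)
t=2: δ = [8.038e-04, 1.005e-03, 9.042e-04]  ψ = [0, 0, 0]  (obs o_2=1)
t=3: δ = [8.791e-05, 5.582e-05, 6.279e-05]  ψ = [2, 0, 1]  (obs o_3=1)
t=4: δ = [9.157e-06, 6.105e-06, 3.663e-06]  ψ = [2, 0, 0]  (obs o_4=2)
t=5: δ = [5.087e-07, 6.359e-07, 5.723e-07]  ψ = [0, 0, 0]  (obs o_5=1)
backtrack: best end state = 1; path = [1, 0, 1, 2, 0, 1]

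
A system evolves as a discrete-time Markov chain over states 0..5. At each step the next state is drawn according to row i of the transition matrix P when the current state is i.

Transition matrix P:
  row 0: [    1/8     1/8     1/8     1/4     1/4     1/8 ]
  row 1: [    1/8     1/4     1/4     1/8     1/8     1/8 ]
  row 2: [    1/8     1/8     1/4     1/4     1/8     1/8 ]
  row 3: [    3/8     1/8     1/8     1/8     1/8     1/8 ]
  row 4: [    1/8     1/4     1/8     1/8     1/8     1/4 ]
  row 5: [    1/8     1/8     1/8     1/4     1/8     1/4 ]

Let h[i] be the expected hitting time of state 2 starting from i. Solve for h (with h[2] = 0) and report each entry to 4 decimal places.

h = [6.8588, 5.8926, 0.0000, 6.8707, 6.7519, 6.8741]

First-step conditioning: h[2] = 0; for i ≠ 2, h[i] = 1 + Σ_k P[i][k]·h[k].
  h[0] = 1 + 1/8·h[0] + 1/8·h[1] + 1/4·h[3] + 1/4·h[4] + 1/8·h[5]
  h[1] = 1 + 1/8·h[0] + 1/4·h[1] + 1/8·h[3] + 1/8·h[4] + 1/8·h[5]
  h[3] = 1 + 3/8·h[0] + 1/8·h[1] + 1/8·h[3] + 1/8·h[4] + 1/8·h[5]
  h[4] = 1 + 1/8·h[0] + 1/4·h[1] + 1/8·h[3] + 1/8·h[4] + 1/4·h[5]
  h[5] = 1 + 1/8·h[0] + 1/8·h[1] + 1/4·h[3] + 1/8·h[4] + 1/4·h[5]
Solving the 5×5 linear system over states ≠ 2 gives exactly h = [4616/673, 27760/4711, 0, 4624/673, 4544/673, 32384/4711] (h[2] = 0 is the target).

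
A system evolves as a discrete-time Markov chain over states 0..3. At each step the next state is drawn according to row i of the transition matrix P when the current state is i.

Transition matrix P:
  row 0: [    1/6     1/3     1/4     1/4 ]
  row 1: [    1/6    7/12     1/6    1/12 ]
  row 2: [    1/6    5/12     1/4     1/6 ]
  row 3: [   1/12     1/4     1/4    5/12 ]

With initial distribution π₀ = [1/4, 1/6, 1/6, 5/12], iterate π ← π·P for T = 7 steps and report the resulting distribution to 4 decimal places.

t=0: π = [0.2500, 0.1667, 0.1667, 0.4167]
t=1: π = [0.1319, 0.3542, 0.2361, 0.2778]
t=2: π = [0.1435, 0.4184, 0.2205, 0.2176]
t=3: π = [0.1485, 0.4382, 0.2151, 0.1982]
t=4: π = [0.1502, 0.4443, 0.2135, 0.1921]
t=5: π = [0.1507, 0.4462, 0.2130, 0.1902]
t=6: π = [0.1508, 0.4468, 0.2128, 0.1896]
t=7: π = [0.1509, 0.4470, 0.2128, 0.1894]

π = [0.1509, 0.4470, 0.2128, 0.1894]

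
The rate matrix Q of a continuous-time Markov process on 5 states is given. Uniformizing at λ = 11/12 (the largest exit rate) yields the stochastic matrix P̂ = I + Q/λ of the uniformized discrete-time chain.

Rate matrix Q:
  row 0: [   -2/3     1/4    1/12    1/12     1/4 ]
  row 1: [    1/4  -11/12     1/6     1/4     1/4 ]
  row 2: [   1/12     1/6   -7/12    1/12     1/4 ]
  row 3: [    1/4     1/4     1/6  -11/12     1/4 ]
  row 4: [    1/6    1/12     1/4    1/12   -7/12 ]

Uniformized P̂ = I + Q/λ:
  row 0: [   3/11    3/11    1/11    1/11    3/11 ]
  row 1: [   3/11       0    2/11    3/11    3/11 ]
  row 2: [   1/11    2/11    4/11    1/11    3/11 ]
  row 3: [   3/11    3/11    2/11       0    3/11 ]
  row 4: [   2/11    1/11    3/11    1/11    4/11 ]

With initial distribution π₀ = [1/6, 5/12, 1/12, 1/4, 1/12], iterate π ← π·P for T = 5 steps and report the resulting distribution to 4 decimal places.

t=0: π = [0.1667, 0.4167, 0.0833, 0.2500, 0.0833]
t=1: π = [0.2500, 0.1364, 0.1894, 0.1439, 0.2803]
t=2: π = [0.2128, 0.1674, 0.2190, 0.1026, 0.2982]
t=3: π = [0.2058, 0.1530, 0.2294, 0.1120, 0.2998]
t=4: π = [0.2038, 0.1556, 0.2321, 0.1085, 0.3000]
t=5: π = [0.2033, 0.1546, 0.2328, 0.1093, 0.3000]

π = [0.2033, 0.1546, 0.2328, 0.1093, 0.3000]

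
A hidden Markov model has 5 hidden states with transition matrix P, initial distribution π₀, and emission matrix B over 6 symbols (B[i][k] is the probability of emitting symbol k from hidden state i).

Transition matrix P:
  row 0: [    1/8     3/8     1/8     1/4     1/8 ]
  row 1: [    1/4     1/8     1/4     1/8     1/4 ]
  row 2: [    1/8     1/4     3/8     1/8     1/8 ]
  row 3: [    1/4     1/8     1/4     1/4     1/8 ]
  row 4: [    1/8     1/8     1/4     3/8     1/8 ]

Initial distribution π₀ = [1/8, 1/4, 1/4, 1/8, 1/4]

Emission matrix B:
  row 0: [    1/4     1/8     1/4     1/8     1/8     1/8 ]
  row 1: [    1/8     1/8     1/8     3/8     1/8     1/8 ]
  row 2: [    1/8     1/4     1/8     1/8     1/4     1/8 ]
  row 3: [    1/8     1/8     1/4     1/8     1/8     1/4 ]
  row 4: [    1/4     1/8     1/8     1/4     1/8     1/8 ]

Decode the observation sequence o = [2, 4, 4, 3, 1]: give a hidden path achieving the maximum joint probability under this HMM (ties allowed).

t=0: δ = [3.125e-02, 3.125e-02, 3.125e-02, 3.125e-02, 3.125e-02]  (obs o_0=2)
t=1: δ = [9.766e-04, 1.465e-03, 2.930e-03, 1.465e-03, 9.766e-04]  ψ = [1, 0, 2, 4, 1]  (obs o_1=4)
t=2: δ = [4.578e-05, 9.155e-05, 2.747e-04, 4.578e-05, 4.578e-05]  ψ = [1, 2, 2, 2, 1]  (obs o_2=4)
t=3: δ = [4.292e-06, 2.575e-05, 1.287e-05, 4.292e-06, 8.583e-06]  ψ = [2, 2, 2, 2, 2]  (obs o_3=3)
t=4: δ = [8.047e-07, 4.023e-07, 1.609e-06, 4.023e-07, 8.047e-07]  ψ = [1, 1, 1, 1, 1]  (obs o_4=1)
backtrack: best end state = 2; path = [2, 2, 2, 1, 2]

path = [2, 2, 2, 1, 2]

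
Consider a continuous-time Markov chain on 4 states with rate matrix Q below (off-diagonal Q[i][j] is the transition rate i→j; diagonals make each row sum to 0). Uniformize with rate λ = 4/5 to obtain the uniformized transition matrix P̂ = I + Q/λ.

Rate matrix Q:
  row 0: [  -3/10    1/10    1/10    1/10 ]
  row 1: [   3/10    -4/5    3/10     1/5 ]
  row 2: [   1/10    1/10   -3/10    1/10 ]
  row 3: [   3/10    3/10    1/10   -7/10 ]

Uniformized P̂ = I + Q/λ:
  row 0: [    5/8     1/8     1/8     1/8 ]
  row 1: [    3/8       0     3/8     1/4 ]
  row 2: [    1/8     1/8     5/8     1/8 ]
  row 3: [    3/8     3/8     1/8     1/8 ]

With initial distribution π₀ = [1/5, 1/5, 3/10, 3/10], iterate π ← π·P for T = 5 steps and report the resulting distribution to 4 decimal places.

π = [0.3916, 0.1429, 0.3226, 0.1428]

t=0: π = [0.2000, 0.2000, 0.3000, 0.3000]
t=1: π = [0.3500, 0.1750, 0.3250, 0.1500]
t=2: π = [0.3813, 0.1406, 0.3313, 0.1469]
t=3: π = [0.3875, 0.1441, 0.3258, 0.1426]
t=4: π = [0.3904, 0.1426, 0.3239, 0.1430]
t=5: π = [0.3916, 0.1429, 0.3226, 0.1428]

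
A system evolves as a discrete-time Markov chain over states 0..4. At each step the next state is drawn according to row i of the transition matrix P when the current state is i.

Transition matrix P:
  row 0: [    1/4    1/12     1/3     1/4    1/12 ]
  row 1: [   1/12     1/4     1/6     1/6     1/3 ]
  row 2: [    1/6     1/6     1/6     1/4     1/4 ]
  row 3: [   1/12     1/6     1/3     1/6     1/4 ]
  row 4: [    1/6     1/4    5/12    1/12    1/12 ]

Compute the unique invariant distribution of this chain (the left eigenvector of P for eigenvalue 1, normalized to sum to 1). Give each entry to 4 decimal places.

π = [0.1480, 0.1871, 0.2737, 0.1846, 0.2065]

Balance equations π_j = Σ_i π_i·P[i][j]:
  π_0 = 1/4·π_0 + 1/12·π_1 + 1/6·π_2 + 1/12·π_3 + 1/6·π_4
  π_1 = 1/12·π_0 + 1/4·π_1 + 1/6·π_2 + 1/6·π_3 + 1/4·π_4
  π_2 = 1/3·π_0 + 1/6·π_1 + 1/6·π_2 + 1/3·π_3 + 5/12·π_4
  π_3 = 1/4·π_0 + 1/6·π_1 + 1/4·π_2 + 1/6·π_3 + 1/12·π_4
  normalize: π_0 + π_1 + π_2 + π_3 + π_4 = 1
Solving the linear system gives exactly π = [3217/21733, 4067/21733, 5949/21733, 4012/21733, 4488/21733].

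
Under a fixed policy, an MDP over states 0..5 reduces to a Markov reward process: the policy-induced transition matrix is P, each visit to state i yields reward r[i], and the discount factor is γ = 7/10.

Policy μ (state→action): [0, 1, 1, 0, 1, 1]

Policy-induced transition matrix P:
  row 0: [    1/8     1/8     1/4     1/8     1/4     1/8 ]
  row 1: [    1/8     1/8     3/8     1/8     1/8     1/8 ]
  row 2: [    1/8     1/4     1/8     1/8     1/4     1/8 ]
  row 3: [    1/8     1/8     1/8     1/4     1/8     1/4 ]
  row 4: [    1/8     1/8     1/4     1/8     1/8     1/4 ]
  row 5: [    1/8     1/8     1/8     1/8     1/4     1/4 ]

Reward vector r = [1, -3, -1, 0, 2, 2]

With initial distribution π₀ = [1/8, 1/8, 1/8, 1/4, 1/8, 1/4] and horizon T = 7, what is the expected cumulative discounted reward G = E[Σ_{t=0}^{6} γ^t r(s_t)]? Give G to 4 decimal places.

G = 0.9064

t=0: π = [0.1250, 0.1250, 0.1250, 0.2500, 0.1250, 0.2500], E[r] = 0.3750, γ^t·E[r] = 0.375000, running G = 0.375000
t=1: π = [0.1250, 0.1406, 0.1875, 0.1563, 0.1875, 0.2031], E[r] = 0.2969, γ^t·E[r] = 0.207813, running G = 0.582813
t=2: π = [0.1250, 0.1484, 0.1992, 0.1445, 0.1895, 0.1934], E[r] = 0.2461, γ^t·E[r] = 0.120586, running G = 0.703398
t=3: π = [0.1250, 0.1499, 0.2014, 0.1431, 0.1897, 0.1909], E[r] = 0.2351, γ^t·E[r] = 0.080642, running G = 0.784040
t=4: π = [0.1250, 0.1502, 0.2018, 0.1429, 0.1897, 0.1905], E[r] = 0.2329, γ^t·E[r] = 0.055922, running G = 0.839962
t=5: π = [0.1250, 0.1502, 0.2019, 0.1429, 0.1897, 0.1904], E[r] = 0.2325, γ^t·E[r] = 0.039079, running G = 0.879041
t=6: π = [0.1250, 0.1502, 0.2019, 0.1429, 0.1897, 0.1904], E[r] = 0.2324, γ^t·E[r] = 0.027347, running G = 0.906387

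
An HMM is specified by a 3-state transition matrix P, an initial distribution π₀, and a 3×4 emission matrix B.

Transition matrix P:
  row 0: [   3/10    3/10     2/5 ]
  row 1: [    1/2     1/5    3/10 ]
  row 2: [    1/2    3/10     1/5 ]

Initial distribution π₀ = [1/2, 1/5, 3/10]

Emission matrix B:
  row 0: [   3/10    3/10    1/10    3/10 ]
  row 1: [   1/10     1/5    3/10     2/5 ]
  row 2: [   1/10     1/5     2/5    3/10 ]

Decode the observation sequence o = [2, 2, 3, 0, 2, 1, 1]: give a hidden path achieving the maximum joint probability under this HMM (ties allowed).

path = [2, 2, 1, 0, 2, 0, 0]

t=0: δ = [5.000e-02, 6.000e-02, 1.200e-01]  (obs o_0=2)
t=1: δ = [6.000e-03, 1.080e-02, 9.600e-03]  ψ = [2, 2, 2]  (obs o_1=2)
t=2: δ = [1.620e-03, 1.152e-03, 9.720e-04]  ψ = [1, 2, 1]  (obs o_2=3)
t=3: δ = [1.728e-04, 4.860e-05, 6.480e-05]  ψ = [1, 0, 0]  (obs o_3=0)
t=4: δ = [5.184e-06, 1.555e-05, 2.765e-05]  ψ = [0, 0, 0]  (obs o_4=2)
t=5: δ = [4.147e-06, 1.659e-06, 1.106e-06]  ψ = [2, 2, 2]  (obs o_5=1)
t=6: δ = [3.732e-07, 2.488e-07, 3.318e-07]  ψ = [0, 0, 0]  (obs o_6=1)
backtrack: best end state = 0; path = [2, 2, 1, 0, 2, 0, 0]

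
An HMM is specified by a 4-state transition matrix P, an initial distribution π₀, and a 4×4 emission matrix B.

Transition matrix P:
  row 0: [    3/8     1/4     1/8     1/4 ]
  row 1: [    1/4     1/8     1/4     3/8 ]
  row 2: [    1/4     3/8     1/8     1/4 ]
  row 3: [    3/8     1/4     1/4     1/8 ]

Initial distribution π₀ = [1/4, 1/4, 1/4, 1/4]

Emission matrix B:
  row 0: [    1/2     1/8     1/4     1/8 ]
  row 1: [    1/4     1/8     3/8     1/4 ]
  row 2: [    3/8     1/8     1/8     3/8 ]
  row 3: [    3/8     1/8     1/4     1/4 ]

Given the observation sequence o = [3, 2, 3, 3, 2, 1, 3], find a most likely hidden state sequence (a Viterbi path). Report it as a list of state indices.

t=0: δ = [3.125e-02, 6.250e-02, 9.375e-02, 6.250e-02]  (obs o_0=3)
t=1: δ = [5.859e-03, 1.318e-02, 1.953e-03, 5.859e-03]  ψ = [2, 2, 1, 1]  (obs o_1=2)
t=2: δ = [4.120e-04, 4.120e-04, 1.236e-03, 1.236e-03]  ψ = [1, 1, 1, 1]  (obs o_2=3)
t=3: δ = [5.794e-05, 1.159e-04, 1.159e-04, 7.725e-05]  ψ = [3, 2, 3, 2]  (obs o_3=3)
t=4: δ = [7.242e-06, 1.629e-05, 3.621e-06, 1.086e-05]  ψ = [1, 2, 1, 1]  (obs o_4=2)
t=5: δ = [5.092e-07, 3.395e-07, 5.092e-07, 7.638e-07]  ψ = [1, 3, 1, 1]  (obs o_5=1)
t=6: δ = [3.580e-08, 4.774e-08, 7.161e-08, 3.183e-08]  ψ = [3, 2, 3, 0]  (obs o_6=3)
backtrack: best end state = 2; path = [2, 1, 3, 2, 1, 3, 2]

path = [2, 1, 3, 2, 1, 3, 2]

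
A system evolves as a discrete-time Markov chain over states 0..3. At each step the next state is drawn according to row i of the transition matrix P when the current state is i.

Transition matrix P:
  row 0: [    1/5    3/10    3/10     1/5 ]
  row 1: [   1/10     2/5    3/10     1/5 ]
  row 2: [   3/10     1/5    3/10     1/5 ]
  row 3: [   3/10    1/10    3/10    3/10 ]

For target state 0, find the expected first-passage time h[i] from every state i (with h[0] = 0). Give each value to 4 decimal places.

h = [0.0000, 4.8913, 3.9130, 3.8043]

First-step conditioning: h[0] = 0; for i ≠ 0, h[i] = 1 + Σ_k P[i][k]·h[k].
  h[1] = 1 + 2/5·h[1] + 3/10·h[2] + 1/5·h[3]
  h[2] = 1 + 1/5·h[1] + 3/10·h[2] + 1/5·h[3]
  h[3] = 1 + 1/10·h[1] + 3/10·h[2] + 3/10·h[3]
Solving the 3×3 linear system over states ≠ 0 gives exactly h = [0, 225/46, 90/23, 175/46] (h[0] = 0 is the target).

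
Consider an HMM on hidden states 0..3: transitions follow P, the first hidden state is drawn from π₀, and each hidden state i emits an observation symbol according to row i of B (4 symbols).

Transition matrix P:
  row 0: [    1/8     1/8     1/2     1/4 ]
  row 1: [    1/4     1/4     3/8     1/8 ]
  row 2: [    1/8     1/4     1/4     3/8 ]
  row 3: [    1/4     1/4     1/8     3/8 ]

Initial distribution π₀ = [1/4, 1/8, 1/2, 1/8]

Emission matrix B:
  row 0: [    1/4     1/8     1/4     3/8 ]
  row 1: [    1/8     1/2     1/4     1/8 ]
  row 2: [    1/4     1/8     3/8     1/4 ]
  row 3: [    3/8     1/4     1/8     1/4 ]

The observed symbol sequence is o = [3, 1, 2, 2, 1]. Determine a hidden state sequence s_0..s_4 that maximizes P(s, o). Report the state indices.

path = [2, 1, 2, 2, 1]

t=0: δ = [9.375e-02, 1.562e-02, 1.250e-01, 3.125e-02]  (obs o_0=3)
t=1: δ = [1.953e-03, 1.562e-02, 5.859e-03, 1.172e-02]  ψ = [2, 2, 0, 2]  (obs o_1=1)
t=2: δ = [9.766e-04, 9.766e-04, 2.197e-03, 5.493e-04]  ψ = [1, 1, 1, 3]  (obs o_2=2)
t=3: δ = [6.866e-05, 1.373e-04, 2.060e-04, 1.030e-04]  ψ = [2, 2, 2, 2]  (obs o_3=2)
t=4: δ = [4.292e-06, 2.575e-05, 6.437e-06, 1.931e-05]  ψ = [1, 2, 1, 2]  (obs o_4=1)
backtrack: best end state = 1; path = [2, 1, 2, 2, 1]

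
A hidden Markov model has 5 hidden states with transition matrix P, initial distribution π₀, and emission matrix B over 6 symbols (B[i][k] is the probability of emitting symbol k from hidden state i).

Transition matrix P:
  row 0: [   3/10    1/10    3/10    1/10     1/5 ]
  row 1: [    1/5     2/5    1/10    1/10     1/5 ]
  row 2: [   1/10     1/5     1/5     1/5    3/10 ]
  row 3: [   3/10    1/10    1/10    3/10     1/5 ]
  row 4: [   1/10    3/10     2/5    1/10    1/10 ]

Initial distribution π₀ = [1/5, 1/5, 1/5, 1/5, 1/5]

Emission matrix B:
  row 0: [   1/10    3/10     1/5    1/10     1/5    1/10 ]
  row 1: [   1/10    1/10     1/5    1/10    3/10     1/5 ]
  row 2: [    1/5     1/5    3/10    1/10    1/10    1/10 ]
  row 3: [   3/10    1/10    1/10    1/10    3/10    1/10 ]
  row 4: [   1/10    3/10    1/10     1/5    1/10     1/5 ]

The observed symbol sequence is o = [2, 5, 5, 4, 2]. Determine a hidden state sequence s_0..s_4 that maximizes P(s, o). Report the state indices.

t=0: δ = [4.000e-02, 4.000e-02, 6.000e-02, 2.000e-02, 2.000e-02]  (obs o_0=2)
t=1: δ = [1.200e-03, 3.200e-03, 1.200e-03, 1.200e-03, 3.600e-03]  ψ = [0, 1, 0, 2, 2]  (obs o_1=5)
t=2: δ = [6.400e-05, 2.560e-04, 1.440e-04, 3.600e-05, 1.280e-04]  ψ = [1, 1, 4, 3, 1]  (obs o_2=5)
t=3: δ = [1.024e-05, 3.072e-05, 5.120e-06, 8.640e-06, 5.120e-06]  ψ = [1, 1, 4, 2, 1]  (obs o_3=4)
t=4: δ = [1.229e-06, 2.458e-06, 9.216e-07, 3.072e-07, 6.144e-07]  ψ = [1, 1, 0, 1, 1]  (obs o_4=2)
backtrack: best end state = 1; path = [1, 1, 1, 1, 1]

path = [1, 1, 1, 1, 1]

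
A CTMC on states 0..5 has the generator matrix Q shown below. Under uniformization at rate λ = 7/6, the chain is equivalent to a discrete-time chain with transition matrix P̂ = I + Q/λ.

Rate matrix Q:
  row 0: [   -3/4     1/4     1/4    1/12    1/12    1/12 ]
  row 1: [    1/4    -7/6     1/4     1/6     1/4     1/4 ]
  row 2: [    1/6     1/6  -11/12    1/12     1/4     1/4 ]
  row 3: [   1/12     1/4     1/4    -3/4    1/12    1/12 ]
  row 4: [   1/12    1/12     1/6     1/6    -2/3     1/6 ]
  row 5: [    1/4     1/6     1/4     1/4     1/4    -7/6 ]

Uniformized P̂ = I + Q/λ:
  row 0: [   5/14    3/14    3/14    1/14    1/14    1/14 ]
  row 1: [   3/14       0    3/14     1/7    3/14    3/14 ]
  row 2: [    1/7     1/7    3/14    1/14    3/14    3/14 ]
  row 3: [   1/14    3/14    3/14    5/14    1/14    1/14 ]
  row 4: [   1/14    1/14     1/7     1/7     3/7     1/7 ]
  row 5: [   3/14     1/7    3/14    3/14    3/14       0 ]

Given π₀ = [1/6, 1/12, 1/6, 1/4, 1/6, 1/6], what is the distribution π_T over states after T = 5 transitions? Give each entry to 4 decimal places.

t=0: π = [0.1667, 0.0833, 0.1667, 0.2500, 0.1667, 0.1667]
t=1: π = [0.1667, 0.1488, 0.2024, 0.1845, 0.1905, 0.1071]
t=2: π = [0.1701, 0.1331, 0.2007, 0.1637, 0.2049, 0.1276]
t=3: π = [0.1716, 0.1330, 0.1996, 0.1606, 0.2105, 0.1246]
t=4: π = [0.1715, 0.1325, 0.1992, 0.1596, 0.2119, 0.1251]
t=5: π = [0.1715, 0.1324, 0.1991, 0.1595, 0.2124, 0.1250]

π = [0.1715, 0.1324, 0.1991, 0.1595, 0.2124, 0.1250]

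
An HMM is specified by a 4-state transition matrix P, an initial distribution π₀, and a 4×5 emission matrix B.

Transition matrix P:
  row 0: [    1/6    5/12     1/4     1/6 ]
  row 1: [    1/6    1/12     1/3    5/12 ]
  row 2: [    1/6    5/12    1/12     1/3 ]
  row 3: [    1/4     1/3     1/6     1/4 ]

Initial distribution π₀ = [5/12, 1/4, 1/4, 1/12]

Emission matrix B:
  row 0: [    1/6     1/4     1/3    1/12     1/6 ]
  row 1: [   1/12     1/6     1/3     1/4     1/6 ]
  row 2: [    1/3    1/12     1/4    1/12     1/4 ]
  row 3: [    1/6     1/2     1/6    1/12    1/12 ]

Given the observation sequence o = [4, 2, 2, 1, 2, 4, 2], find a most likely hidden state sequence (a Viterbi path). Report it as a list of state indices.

t=0: δ = [6.944e-02, 4.167e-02, 6.250e-02, 6.944e-03]  (obs o_0=4)
t=1: δ = [3.858e-03, 9.645e-03, 4.340e-03, 3.472e-03]  ψ = [0, 0, 0, 2]  (obs o_1=2)
t=2: δ = [5.358e-04, 6.028e-04, 8.038e-04, 6.698e-04]  ψ = [1, 2, 1, 1]  (obs o_2=2)
t=3: δ = [4.186e-05, 5.582e-05, 1.674e-05, 1.340e-04]  ψ = [3, 2, 1, 2]  (obs o_3=1)
t=4: δ = [1.116e-05, 1.488e-05, 5.582e-06, 5.582e-06]  ψ = [3, 3, 3, 3]  (obs o_4=2)
t=5: δ = [4.135e-07, 7.752e-07, 1.240e-06, 5.168e-07]  ψ = [1, 0, 1, 1]  (obs o_5=4)
t=6: δ = [6.891e-08, 1.723e-07, 6.460e-08, 6.891e-08]  ψ = [2, 2, 1, 2]  (obs o_6=2)
backtrack: best end state = 1; path = [0, 1, 2, 3, 1, 2, 1]

path = [0, 1, 2, 3, 1, 2, 1]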